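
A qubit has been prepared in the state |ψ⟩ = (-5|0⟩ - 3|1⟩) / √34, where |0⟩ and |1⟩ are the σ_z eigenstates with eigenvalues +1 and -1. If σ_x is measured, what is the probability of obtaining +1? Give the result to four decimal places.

|+x⟩ = (|0⟩ + |1⟩)/√2, so ⟨+x|ψ⟩ = (-8) / (√2·√34).
P = |-8|² / 68 = 64/68.

0.9412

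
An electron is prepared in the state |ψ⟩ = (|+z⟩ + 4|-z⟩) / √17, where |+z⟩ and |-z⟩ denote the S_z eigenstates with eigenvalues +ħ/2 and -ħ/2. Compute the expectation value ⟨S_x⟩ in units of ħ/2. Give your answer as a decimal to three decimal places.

0.471

⟨σ_x⟩ = 2 Re(a* b)/(|a|²+|b|²) with a = 1, b = 4.
a* b = 4, so ⟨σ_x⟩ = 8/17.
⟨S_x⟩ = (ħ/2)·⟨σ_x⟩.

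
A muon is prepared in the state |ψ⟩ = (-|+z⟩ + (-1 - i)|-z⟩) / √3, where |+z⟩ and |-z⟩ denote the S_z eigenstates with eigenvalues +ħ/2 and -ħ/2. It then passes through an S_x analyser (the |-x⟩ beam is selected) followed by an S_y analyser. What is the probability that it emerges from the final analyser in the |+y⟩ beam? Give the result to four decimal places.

First analyser (S_x): P(|-x⟩) = |⟨-x|ψ⟩|² = 1/6.
After stage 1 the state is |-x⟩; P(|+y⟩) = |⟨+y|-x⟩|² = 1/2.
Joint probability = 1/6 × 1/2 = 0.0833.

0.0833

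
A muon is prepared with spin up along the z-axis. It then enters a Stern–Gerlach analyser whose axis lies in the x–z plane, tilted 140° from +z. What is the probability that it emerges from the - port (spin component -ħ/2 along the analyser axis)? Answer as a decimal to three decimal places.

0.883

For spin-½, the probability of finding spin-up along an axis at angle θ to the initial spin direction is cos²(θ/2); spin-down is sin²(θ/2).
θ = 140°, so P = sin²(70°) ≈ 0.883.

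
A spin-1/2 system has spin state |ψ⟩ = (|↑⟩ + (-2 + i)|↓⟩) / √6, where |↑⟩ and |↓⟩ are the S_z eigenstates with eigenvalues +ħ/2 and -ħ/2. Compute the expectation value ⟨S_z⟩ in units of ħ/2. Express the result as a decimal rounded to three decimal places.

⟨σ_z⟩ = |a|² - |b|² divided by |a|²+|b|², with a, b the |↑⟩, |↓⟩ amplitudes.
= (1 - 5)/6 = -4/6.
⟨S_z⟩ = (ħ/2)·⟨σ_z⟩.

-0.667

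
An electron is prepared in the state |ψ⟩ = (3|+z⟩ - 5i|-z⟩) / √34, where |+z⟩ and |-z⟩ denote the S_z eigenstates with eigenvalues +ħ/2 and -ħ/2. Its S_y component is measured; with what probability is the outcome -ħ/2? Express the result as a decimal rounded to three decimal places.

0.941

|-y⟩ = (|+z⟩ - i|-z⟩)/√2, so ⟨-y|ψ⟩ = (8) / (√2·√34).
P = |8|² / 68 = 64/68.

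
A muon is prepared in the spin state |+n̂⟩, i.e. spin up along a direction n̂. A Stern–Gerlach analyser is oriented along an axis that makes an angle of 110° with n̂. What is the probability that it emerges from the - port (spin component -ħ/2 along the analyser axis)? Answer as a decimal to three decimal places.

0.671

For spin-½, the probability of finding spin-up along an axis at angle θ to the initial spin direction is cos²(θ/2); spin-down is sin²(θ/2).
θ = 110°, so P = sin²(55°) ≈ 0.671.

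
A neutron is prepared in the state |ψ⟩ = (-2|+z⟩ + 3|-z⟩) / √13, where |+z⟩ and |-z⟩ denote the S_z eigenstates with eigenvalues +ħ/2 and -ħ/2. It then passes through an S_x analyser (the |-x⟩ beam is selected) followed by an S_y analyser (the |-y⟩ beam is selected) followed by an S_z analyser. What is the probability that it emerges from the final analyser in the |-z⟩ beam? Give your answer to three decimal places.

First analyser (S_x): P(|-x⟩) = |⟨-x|ψ⟩|² = 25/26.
After stage 1 the state is |-x⟩; P(|-y⟩) = |⟨-y|-x⟩|² = 1/2.
After stage 2 the state is |-y⟩; P(|-z⟩) = |⟨-z|-y⟩|² = 1/2.
Joint probability = 25/26 × 1/2 × 1/2 = 0.240.

0.240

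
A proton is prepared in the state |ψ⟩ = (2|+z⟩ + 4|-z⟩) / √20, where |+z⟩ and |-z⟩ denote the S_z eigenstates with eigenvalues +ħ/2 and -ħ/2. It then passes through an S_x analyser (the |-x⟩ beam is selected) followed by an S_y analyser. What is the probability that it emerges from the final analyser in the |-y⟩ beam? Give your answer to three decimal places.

First analyser (S_x): P(|-x⟩) = |⟨-x|ψ⟩|² = 4/40.
After stage 1 the state is |-x⟩; P(|-y⟩) = |⟨-y|-x⟩|² = 1/2.
Joint probability = 4/40 × 1/2 = 0.050.

0.050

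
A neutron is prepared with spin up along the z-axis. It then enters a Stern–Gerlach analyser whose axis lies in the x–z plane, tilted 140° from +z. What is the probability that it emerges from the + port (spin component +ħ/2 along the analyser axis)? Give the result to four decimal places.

0.1170

For spin-½, the probability of finding spin-up along an axis at angle θ to the initial spin direction is cos²(θ/2); spin-down is sin²(θ/2).
θ = 140°, so P = cos²(70°) ≈ 0.1170.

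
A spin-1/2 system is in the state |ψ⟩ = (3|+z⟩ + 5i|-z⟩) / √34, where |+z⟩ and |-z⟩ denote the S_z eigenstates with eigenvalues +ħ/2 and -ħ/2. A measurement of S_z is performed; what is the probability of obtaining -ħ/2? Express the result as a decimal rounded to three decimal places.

The -ħ/2 outcome corresponds to |-z⟩. Its amplitude in |ψ⟩ is 5i/√34.
P = |5i|² / 34 = 25/34.

0.735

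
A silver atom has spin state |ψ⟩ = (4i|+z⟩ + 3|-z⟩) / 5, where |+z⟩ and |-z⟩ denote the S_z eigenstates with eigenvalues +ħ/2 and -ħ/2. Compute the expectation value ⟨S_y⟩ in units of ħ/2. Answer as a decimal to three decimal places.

-0.960

⟨σ_y⟩ = 2 Im(a* b)/(|a|²+|b|²) with a = 4i, b = 3.
a* b = -12i, so ⟨σ_y⟩ = -24/25.
⟨S_y⟩ = (ħ/2)·⟨σ_y⟩.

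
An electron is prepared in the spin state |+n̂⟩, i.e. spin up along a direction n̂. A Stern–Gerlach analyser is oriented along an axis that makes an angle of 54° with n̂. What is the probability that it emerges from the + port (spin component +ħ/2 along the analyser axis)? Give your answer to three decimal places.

For spin-½, the probability of finding spin-up along an axis at angle θ to the initial spin direction is cos²(θ/2); spin-down is sin²(θ/2).
θ = 54°, so P = cos²(27°) ≈ 0.794.

0.794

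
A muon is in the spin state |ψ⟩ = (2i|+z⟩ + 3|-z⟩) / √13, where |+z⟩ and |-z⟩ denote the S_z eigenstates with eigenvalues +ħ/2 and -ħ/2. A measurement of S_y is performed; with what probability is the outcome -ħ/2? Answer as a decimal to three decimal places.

0.962

|-y⟩ = (|+z⟩ - i|-z⟩)/√2, so ⟨-y|ψ⟩ = (5i) / (√2·√13).
P = |5i|² / 26 = 25/26.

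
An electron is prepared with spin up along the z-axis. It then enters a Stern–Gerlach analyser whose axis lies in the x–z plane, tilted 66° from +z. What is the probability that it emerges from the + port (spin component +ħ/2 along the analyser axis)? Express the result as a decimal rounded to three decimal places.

0.703

For spin-½, the probability of finding spin-up along an axis at angle θ to the initial spin direction is cos²(θ/2); spin-down is sin²(θ/2).
θ = 66°, so P = cos²(33°) ≈ 0.703.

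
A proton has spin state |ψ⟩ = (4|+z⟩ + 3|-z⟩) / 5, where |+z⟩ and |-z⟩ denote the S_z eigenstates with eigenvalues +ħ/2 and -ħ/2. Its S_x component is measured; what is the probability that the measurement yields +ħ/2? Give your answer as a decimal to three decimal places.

0.980

|+x⟩ = (|+z⟩ + |-z⟩)/√2, so ⟨+x|ψ⟩ = (7) / (√2·5).
P = |7|² / 50 = 49/50.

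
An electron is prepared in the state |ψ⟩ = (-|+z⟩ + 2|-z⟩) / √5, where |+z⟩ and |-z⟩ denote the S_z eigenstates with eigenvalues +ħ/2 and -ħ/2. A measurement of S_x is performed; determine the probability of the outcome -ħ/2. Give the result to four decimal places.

0.9000

|-x⟩ = (|+z⟩ - |-z⟩)/√2, so ⟨-x|ψ⟩ = (-3) / (√2·√5).
P = |-3|² / 10 = 9/10.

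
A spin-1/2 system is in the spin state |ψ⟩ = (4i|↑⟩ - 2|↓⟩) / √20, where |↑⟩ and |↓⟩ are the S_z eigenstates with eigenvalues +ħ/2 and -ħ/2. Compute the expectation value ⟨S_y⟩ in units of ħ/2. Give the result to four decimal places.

0.8000

⟨σ_y⟩ = 2 Im(a* b)/(|a|²+|b|²) with a = 4i, b = -2.
a* b = 8i, so ⟨σ_y⟩ = 16/20.
⟨S_y⟩ = (ħ/2)·⟨σ_y⟩.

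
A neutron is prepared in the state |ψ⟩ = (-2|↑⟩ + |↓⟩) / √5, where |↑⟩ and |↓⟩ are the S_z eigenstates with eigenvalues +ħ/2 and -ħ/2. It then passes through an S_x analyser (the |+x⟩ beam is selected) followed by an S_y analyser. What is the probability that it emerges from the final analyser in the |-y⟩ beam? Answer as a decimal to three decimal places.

0.050

First analyser (S_x): P(|+x⟩) = |⟨+x|ψ⟩|² = 1/10.
After stage 1 the state is |+x⟩; P(|-y⟩) = |⟨-y|+x⟩|² = 1/2.
Joint probability = 1/10 × 1/2 = 0.050.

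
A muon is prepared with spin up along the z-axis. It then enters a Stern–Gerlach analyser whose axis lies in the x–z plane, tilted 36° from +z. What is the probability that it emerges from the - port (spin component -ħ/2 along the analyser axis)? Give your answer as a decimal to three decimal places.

0.095

For spin-½, the probability of finding spin-up along an axis at angle θ to the initial spin direction is cos²(θ/2); spin-down is sin²(θ/2).
θ = 36°, so P = sin²(18°) ≈ 0.095.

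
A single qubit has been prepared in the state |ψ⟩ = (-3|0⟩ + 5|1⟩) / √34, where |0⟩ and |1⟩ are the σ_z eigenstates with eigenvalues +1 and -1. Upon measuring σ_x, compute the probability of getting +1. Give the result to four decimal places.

0.0588

|+x⟩ = (|0⟩ + |1⟩)/√2, so ⟨+x|ψ⟩ = (2) / (√2·√34).
P = |2|² / 68 = 4/68.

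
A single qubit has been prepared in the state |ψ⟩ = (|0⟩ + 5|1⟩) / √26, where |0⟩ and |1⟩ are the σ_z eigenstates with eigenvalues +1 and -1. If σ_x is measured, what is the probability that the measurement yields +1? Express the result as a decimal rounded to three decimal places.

|+x⟩ = (|0⟩ + |1⟩)/√2, so ⟨+x|ψ⟩ = (6) / (√2·√26).
P = |6|² / 52 = 36/52.

0.692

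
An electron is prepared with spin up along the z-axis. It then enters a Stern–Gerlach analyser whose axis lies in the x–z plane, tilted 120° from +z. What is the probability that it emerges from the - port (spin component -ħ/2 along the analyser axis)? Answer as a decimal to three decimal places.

For spin-½, the probability of finding spin-up along an axis at angle θ to the initial spin direction is cos²(θ/2); spin-down is sin²(θ/2).
θ = 120°, so P = sin²(60°) ≈ 0.750.

0.750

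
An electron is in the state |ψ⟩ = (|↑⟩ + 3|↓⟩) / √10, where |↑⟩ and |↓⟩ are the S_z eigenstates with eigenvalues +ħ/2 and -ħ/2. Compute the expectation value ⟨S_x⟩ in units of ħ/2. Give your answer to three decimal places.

0.600

⟨σ_x⟩ = 2 Re(a* b)/(|a|²+|b|²) with a = 1, b = 3.
a* b = 3, so ⟨σ_x⟩ = 6/10.
⟨S_x⟩ = (ħ/2)·⟨σ_x⟩.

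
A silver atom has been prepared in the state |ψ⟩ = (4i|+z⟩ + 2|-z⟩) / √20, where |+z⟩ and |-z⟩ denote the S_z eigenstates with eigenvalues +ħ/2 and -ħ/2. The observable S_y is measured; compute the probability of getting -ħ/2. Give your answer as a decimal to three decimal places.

|-y⟩ = (|+z⟩ - i|-z⟩)/√2, so ⟨-y|ψ⟩ = (6i) / (√2·√20).
P = |6i|² / 40 = 36/40.

0.900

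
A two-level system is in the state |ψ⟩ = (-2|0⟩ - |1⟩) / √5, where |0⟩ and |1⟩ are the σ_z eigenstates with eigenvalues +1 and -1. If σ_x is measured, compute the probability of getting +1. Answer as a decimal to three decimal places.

0.900

|+x⟩ = (|0⟩ + |1⟩)/√2, so ⟨+x|ψ⟩ = (-3) / (√2·√5).
P = |-3|² / 10 = 9/10.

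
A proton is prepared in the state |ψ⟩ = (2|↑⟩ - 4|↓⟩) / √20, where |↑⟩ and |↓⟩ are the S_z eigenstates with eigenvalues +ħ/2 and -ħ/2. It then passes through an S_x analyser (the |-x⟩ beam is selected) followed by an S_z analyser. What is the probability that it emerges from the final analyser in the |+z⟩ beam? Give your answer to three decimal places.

0.450

First analyser (S_x): P(|-x⟩) = |⟨-x|ψ⟩|² = 36/40.
After stage 1 the state is |-x⟩; P(|+z⟩) = |⟨+z|-x⟩|² = 1/2.
Joint probability = 36/40 × 1/2 = 0.450.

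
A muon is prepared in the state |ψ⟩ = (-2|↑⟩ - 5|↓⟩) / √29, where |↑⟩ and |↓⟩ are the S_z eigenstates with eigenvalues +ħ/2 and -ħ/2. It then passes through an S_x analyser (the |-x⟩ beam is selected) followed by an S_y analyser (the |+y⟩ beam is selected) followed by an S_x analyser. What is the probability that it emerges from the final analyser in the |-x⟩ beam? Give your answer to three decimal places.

First analyser (S_x): P(|-x⟩) = |⟨-x|ψ⟩|² = 9/58.
After stage 1 the state is |-x⟩; P(|+y⟩) = |⟨+y|-x⟩|² = 1/2.
After stage 2 the state is |+y⟩; P(|-x⟩) = |⟨-x|+y⟩|² = 1/2.
Joint probability = 9/58 × 1/2 × 1/2 = 0.039.

0.039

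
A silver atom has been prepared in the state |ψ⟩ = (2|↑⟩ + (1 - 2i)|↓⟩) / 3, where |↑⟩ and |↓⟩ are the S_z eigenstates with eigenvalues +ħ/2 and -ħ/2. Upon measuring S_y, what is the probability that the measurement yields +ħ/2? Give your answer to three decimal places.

0.056

|+y⟩ = (|↑⟩ + i|↓⟩)/√2, so ⟨+y|ψ⟩ = (-i) / (√2·3).
P = |-i|² / 18 = 1/18.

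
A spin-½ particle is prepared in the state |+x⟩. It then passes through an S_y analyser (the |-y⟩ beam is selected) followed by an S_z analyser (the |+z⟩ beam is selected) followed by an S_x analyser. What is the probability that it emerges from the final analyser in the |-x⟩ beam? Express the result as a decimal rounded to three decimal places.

0.125

First analyser (S_y): from |+x⟩, P(|-y⟩) = 1/2.
After stage 1 the state is |-y⟩; P(|+z⟩) = |⟨+z|-y⟩|² = 1/2.
After stage 2 the state is |+z⟩; P(|-x⟩) = |⟨-x|+z⟩|² = 1/2.
Joint probability = 1/2 × 1/2 × 1/2 = 0.125.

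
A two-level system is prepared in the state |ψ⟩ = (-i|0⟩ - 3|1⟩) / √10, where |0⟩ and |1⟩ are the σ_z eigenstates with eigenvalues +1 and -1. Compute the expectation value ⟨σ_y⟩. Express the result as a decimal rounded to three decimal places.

⟨σ_y⟩ = 2 Im(a* b)/(|a|²+|b|²) with a = -i, b = -3.
a* b = -3i, so ⟨σ_y⟩ = -6/10.

-0.600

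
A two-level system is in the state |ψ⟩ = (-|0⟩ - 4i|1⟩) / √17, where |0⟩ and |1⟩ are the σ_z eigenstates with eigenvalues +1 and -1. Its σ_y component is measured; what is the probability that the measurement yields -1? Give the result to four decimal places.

0.2647

|-y⟩ = (|0⟩ - i|1⟩)/√2, so ⟨-y|ψ⟩ = (3) / (√2·√17).
P = |3|² / 34 = 9/34.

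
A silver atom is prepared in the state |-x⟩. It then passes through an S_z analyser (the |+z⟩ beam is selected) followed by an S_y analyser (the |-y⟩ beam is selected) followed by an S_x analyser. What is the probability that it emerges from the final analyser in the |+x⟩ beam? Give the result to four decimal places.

0.1250

First analyser (S_z): from |-x⟩, P(|+z⟩) = 1/2.
After stage 1 the state is |+z⟩; P(|-y⟩) = |⟨-y|+z⟩|² = 1/2.
After stage 2 the state is |-y⟩; P(|+x⟩) = |⟨+x|-y⟩|² = 1/2.
Joint probability = 1/2 × 1/2 × 1/2 = 0.1250.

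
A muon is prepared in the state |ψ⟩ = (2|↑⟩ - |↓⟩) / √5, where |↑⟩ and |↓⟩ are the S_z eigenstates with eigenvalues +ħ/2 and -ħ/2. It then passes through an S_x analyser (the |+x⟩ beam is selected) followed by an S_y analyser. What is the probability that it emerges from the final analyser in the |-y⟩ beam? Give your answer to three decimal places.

First analyser (S_x): P(|+x⟩) = |⟨+x|ψ⟩|² = 1/10.
After stage 1 the state is |+x⟩; P(|-y⟩) = |⟨-y|+x⟩|² = 1/2.
Joint probability = 1/10 × 1/2 = 0.050.

0.050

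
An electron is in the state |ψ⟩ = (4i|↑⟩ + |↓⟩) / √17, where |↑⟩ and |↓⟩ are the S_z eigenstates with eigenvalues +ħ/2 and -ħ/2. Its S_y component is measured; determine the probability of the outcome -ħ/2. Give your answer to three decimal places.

|-y⟩ = (|↑⟩ - i|↓⟩)/√2, so ⟨-y|ψ⟩ = (5i) / (√2·√17).
P = |5i|² / 34 = 25/34.

0.735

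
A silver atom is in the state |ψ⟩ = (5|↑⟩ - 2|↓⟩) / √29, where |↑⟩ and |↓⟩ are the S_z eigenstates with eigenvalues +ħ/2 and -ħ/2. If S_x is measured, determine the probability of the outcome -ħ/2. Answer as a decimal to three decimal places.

0.845

|-x⟩ = (|↑⟩ - |↓⟩)/√2, so ⟨-x|ψ⟩ = (7) / (√2·√29).
P = |7|² / 58 = 49/58.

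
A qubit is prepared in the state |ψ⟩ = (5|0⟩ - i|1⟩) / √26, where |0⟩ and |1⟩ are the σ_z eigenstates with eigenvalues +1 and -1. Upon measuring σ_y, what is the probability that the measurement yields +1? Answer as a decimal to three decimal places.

|+y⟩ = (|0⟩ + i|1⟩)/√2, so ⟨+y|ψ⟩ = (4) / (√2·√26).
P = |4|² / 52 = 16/52.

0.308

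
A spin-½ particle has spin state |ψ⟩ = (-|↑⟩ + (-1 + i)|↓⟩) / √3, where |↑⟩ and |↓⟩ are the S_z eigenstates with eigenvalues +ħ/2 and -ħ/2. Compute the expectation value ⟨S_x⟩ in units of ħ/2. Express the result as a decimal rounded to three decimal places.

0.667

⟨σ_x⟩ = 2 Re(a* b)/(|a|²+|b|²) with a = -1, b = (-1 + i).
a* b = (1 - i), so ⟨σ_x⟩ = 2/3.
⟨S_x⟩ = (ħ/2)·⟨σ_x⟩.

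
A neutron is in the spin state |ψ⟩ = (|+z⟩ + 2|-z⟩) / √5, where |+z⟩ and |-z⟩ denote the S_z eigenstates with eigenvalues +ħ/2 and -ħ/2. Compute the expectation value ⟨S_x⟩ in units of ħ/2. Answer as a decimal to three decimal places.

0.800

⟨σ_x⟩ = 2 Re(a* b)/(|a|²+|b|²) with a = 1, b = 2.
a* b = 2, so ⟨σ_x⟩ = 4/5.
⟨S_x⟩ = (ħ/2)·⟨σ_x⟩.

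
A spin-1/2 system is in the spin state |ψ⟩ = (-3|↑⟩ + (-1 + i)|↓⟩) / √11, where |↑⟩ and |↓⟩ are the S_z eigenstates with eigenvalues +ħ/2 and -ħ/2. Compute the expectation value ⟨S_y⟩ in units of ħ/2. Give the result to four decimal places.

-0.5455

⟨σ_y⟩ = 2 Im(a* b)/(|a|²+|b|²) with a = -3, b = (-1 + i).
a* b = (3 - 3i), so ⟨σ_y⟩ = -6/11.
⟨S_y⟩ = (ħ/2)·⟨σ_y⟩.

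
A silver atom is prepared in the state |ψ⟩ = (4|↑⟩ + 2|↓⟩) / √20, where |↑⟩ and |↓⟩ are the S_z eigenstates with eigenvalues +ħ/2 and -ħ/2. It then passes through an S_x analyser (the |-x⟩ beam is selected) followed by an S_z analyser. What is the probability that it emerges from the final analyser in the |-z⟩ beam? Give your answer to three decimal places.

First analyser (S_x): P(|-x⟩) = |⟨-x|ψ⟩|² = 4/40.
After stage 1 the state is |-x⟩; P(|-z⟩) = |⟨-z|-x⟩|² = 1/2.
Joint probability = 4/40 × 1/2 = 0.050.

0.050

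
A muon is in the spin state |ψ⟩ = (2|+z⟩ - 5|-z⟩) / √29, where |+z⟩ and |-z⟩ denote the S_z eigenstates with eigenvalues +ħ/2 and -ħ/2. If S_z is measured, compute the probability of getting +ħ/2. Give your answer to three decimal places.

The +ħ/2 outcome corresponds to |+z⟩. Its amplitude in |ψ⟩ is 2/√29.
P = |2|² / 29 = 4/29.

0.138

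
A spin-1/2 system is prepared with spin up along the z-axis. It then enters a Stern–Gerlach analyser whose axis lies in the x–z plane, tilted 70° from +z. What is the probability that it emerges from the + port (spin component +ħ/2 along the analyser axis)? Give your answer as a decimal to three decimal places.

0.671

For spin-½, the probability of finding spin-up along an axis at angle θ to the initial spin direction is cos²(θ/2); spin-down is sin²(θ/2).
θ = 70°, so P = cos²(35°) ≈ 0.671.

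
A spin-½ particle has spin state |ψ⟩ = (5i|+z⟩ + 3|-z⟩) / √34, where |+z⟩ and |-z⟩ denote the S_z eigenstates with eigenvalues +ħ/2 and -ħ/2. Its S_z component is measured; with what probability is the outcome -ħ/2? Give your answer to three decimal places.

0.265

The -ħ/2 outcome corresponds to |-z⟩. Its amplitude in |ψ⟩ is 3/√34.
P = |3|² / 34 = 9/34.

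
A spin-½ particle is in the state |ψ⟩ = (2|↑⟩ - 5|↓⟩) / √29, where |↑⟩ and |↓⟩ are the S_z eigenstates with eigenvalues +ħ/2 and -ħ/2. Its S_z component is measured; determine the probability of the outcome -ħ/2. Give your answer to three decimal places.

The -ħ/2 outcome corresponds to |↓⟩. Its amplitude in |ψ⟩ is -5/√29.
P = |-5|² / 29 = 25/29.

0.862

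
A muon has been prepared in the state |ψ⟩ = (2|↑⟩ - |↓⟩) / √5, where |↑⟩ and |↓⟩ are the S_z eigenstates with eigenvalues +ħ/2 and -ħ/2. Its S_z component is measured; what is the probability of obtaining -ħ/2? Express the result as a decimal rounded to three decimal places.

0.200

The -ħ/2 outcome corresponds to |↓⟩. Its amplitude in |ψ⟩ is -1/√5.
P = |-1|² / 5 = 1/5.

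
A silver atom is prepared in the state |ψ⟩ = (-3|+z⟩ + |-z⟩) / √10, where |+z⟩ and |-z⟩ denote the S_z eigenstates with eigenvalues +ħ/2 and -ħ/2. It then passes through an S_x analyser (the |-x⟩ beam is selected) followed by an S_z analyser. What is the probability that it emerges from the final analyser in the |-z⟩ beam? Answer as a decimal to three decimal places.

First analyser (S_x): P(|-x⟩) = |⟨-x|ψ⟩|² = 16/20.
After stage 1 the state is |-x⟩; P(|-z⟩) = |⟨-z|-x⟩|² = 1/2.
Joint probability = 16/20 × 1/2 = 0.400.

0.400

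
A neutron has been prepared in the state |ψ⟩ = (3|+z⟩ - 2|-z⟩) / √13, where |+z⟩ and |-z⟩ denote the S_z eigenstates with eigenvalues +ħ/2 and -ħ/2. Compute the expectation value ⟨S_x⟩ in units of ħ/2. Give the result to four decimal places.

-0.9231

⟨σ_x⟩ = 2 Re(a* b)/(|a|²+|b|²) with a = 3, b = -2.
a* b = -6, so ⟨σ_x⟩ = -12/13.
⟨S_x⟩ = (ħ/2)·⟨σ_x⟩.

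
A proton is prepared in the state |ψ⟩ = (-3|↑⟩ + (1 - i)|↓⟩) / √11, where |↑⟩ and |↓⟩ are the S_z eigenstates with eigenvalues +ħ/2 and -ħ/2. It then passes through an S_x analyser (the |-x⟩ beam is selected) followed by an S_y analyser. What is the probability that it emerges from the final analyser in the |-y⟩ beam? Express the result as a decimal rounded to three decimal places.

0.386

First analyser (S_x): P(|-x⟩) = |⟨-x|ψ⟩|² = 17/22.
After stage 1 the state is |-x⟩; P(|-y⟩) = |⟨-y|-x⟩|² = 1/2.
Joint probability = 17/22 × 1/2 = 0.386.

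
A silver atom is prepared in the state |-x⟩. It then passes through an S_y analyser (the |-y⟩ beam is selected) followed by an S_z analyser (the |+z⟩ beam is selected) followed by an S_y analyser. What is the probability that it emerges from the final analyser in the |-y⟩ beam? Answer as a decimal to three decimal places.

0.125

First analyser (S_y): from |-x⟩, P(|-y⟩) = 1/2.
After stage 1 the state is |-y⟩; P(|+z⟩) = |⟨+z|-y⟩|² = 1/2.
After stage 2 the state is |+z⟩; P(|-y⟩) = |⟨-y|+z⟩|² = 1/2.
Joint probability = 1/2 × 1/2 × 1/2 = 0.125.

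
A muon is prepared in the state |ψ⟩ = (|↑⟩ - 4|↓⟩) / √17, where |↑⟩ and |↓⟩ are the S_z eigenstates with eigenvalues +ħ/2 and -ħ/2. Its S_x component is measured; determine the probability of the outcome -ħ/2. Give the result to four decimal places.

|-x⟩ = (|↑⟩ - |↓⟩)/√2, so ⟨-x|ψ⟩ = (5) / (√2·√17).
P = |5|² / 34 = 25/34.

0.7353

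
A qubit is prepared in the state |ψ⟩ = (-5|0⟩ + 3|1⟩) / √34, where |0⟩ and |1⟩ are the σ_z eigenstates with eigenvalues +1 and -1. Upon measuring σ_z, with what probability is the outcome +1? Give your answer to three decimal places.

0.735

The +1 outcome corresponds to |0⟩. Its amplitude in |ψ⟩ is -5/√34.
P = |-5|² / 34 = 25/34.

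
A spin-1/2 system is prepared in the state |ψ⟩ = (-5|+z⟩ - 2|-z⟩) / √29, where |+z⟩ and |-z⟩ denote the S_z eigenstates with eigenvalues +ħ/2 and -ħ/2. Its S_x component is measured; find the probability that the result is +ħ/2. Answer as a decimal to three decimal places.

|+x⟩ = (|+z⟩ + |-z⟩)/√2, so ⟨+x|ψ⟩ = (-7) / (√2·√29).
P = |-7|² / 58 = 49/58.

0.845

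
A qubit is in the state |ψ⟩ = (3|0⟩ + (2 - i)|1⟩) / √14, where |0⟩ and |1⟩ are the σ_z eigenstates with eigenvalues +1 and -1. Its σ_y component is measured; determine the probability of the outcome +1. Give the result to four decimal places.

|+y⟩ = (|0⟩ + i|1⟩)/√2, so ⟨+y|ψ⟩ = (2 - 2i) / (√2·√14).
P = |2 - 2i|² / 28 = 8/28.

0.2857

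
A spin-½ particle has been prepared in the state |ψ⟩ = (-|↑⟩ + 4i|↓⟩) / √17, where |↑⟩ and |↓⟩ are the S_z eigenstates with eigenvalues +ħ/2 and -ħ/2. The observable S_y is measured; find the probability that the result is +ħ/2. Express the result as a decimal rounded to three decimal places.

|+y⟩ = (|↑⟩ + i|↓⟩)/√2, so ⟨+y|ψ⟩ = (3) / (√2·√17).
P = |3|² / 34 = 9/34.

0.265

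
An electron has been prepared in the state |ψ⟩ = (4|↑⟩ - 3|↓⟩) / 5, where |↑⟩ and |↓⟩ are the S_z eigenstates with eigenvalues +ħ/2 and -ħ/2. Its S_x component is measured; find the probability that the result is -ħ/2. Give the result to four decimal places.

0.9800

|-x⟩ = (|↑⟩ - |↓⟩)/√2, so ⟨-x|ψ⟩ = (7) / (√2·5).
P = |7|² / 50 = 49/50.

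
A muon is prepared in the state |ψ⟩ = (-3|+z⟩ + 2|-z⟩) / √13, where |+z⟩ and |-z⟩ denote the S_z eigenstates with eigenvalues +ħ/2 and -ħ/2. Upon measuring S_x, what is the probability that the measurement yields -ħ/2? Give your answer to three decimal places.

0.962

|-x⟩ = (|+z⟩ - |-z⟩)/√2, so ⟨-x|ψ⟩ = (-5) / (√2·√13).
P = |-5|² / 26 = 25/26.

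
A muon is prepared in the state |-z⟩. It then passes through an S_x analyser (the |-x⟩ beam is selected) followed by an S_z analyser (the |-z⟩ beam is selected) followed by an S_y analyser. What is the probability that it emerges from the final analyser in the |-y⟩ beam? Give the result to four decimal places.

First analyser (S_x): from |-z⟩, P(|-x⟩) = 1/2.
After stage 1 the state is |-x⟩; P(|-z⟩) = |⟨-z|-x⟩|² = 1/2.
After stage 2 the state is |-z⟩; P(|-y⟩) = |⟨-y|-z⟩|² = 1/2.
Joint probability = 1/2 × 1/2 × 1/2 = 0.1250.

0.1250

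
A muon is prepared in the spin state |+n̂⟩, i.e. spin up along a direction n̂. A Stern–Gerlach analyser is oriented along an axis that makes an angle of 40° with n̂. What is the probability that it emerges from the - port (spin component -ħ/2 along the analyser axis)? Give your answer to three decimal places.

0.117

For spin-½, the probability of finding spin-up along an axis at angle θ to the initial spin direction is cos²(θ/2); spin-down is sin²(θ/2).
θ = 40°, so P = sin²(20°) ≈ 0.117.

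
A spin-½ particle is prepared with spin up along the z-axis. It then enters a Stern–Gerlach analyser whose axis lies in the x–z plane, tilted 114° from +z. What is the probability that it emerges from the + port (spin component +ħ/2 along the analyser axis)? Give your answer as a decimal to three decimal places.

For spin-½, the probability of finding spin-up along an axis at angle θ to the initial spin direction is cos²(θ/2); spin-down is sin²(θ/2).
θ = 114°, so P = cos²(57°) ≈ 0.297.

0.297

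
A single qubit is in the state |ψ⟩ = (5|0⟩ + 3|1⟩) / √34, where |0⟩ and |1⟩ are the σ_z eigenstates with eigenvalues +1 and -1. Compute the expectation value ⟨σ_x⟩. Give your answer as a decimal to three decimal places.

⟨σ_x⟩ = 2 Re(a* b)/(|a|²+|b|²) with a = 5, b = 3.
a* b = 15, so ⟨σ_x⟩ = 30/34.

0.882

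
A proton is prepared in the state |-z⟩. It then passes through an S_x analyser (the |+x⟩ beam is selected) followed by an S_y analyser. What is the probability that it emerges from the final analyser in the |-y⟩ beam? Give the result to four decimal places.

0.2500

First analyser (S_x): from |-z⟩, P(|+x⟩) = 1/2.
After stage 1 the state is |+x⟩; P(|-y⟩) = |⟨-y|+x⟩|² = 1/2.
Joint probability = 1/2 × 1/2 = 0.2500.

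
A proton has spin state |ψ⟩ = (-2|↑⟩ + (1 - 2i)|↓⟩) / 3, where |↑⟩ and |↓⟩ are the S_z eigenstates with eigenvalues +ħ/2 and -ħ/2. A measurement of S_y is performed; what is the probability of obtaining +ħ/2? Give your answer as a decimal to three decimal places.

0.944

|+y⟩ = (|↑⟩ + i|↓⟩)/√2, so ⟨+y|ψ⟩ = (-4 - i) / (√2·3).
P = |-4 - i|² / 18 = 17/18.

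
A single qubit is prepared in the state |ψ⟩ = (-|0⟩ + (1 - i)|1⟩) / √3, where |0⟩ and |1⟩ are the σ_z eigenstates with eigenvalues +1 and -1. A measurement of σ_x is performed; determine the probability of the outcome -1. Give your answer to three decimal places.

|-x⟩ = (|0⟩ - |1⟩)/√2, so ⟨-x|ψ⟩ = (-2 + i) / (√2·√3).
P = |-2 + i|² / 6 = 5/6.

0.833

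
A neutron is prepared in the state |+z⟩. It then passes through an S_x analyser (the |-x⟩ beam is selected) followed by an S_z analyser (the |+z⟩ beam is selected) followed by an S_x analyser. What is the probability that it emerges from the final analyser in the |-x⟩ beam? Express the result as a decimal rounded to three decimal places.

0.125

First analyser (S_x): from |+z⟩, P(|-x⟩) = 1/2.
After stage 1 the state is |-x⟩; P(|+z⟩) = |⟨+z|-x⟩|² = 1/2.
After stage 2 the state is |+z⟩; P(|-x⟩) = |⟨-x|+z⟩|² = 1/2.
Joint probability = 1/2 × 1/2 × 1/2 = 0.125.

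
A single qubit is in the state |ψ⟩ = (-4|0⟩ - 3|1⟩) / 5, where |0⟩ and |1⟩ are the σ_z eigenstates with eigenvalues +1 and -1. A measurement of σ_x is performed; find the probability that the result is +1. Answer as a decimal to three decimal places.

0.980

|+x⟩ = (|0⟩ + |1⟩)/√2, so ⟨+x|ψ⟩ = (-7) / (√2·5).
P = |-7|² / 50 = 49/50.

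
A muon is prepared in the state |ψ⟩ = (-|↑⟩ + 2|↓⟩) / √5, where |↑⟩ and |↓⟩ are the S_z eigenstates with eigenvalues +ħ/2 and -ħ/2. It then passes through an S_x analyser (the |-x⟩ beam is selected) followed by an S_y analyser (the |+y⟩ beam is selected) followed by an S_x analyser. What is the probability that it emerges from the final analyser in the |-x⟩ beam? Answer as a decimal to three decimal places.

0.225

First analyser (S_x): P(|-x⟩) = |⟨-x|ψ⟩|² = 9/10.
After stage 1 the state is |-x⟩; P(|+y⟩) = |⟨+y|-x⟩|² = 1/2.
After stage 2 the state is |+y⟩; P(|-x⟩) = |⟨-x|+y⟩|² = 1/2.
Joint probability = 9/10 × 1/2 × 1/2 = 0.225.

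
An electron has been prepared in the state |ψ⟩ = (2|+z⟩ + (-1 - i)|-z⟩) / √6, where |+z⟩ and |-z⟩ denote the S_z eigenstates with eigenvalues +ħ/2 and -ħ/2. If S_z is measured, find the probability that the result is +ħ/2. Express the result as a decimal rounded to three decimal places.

The +ħ/2 outcome corresponds to |+z⟩. Its amplitude in |ψ⟩ is 2/√6.
P = |2|² / 6 = 4/6.

0.667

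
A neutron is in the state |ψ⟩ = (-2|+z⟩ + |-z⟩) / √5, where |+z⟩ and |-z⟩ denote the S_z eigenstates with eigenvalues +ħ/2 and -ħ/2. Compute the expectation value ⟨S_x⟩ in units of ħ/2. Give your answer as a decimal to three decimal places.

⟨σ_x⟩ = 2 Re(a* b)/(|a|²+|b|²) with a = -2, b = 1.
a* b = -2, so ⟨σ_x⟩ = -4/5.
⟨S_x⟩ = (ħ/2)·⟨σ_x⟩.

-0.800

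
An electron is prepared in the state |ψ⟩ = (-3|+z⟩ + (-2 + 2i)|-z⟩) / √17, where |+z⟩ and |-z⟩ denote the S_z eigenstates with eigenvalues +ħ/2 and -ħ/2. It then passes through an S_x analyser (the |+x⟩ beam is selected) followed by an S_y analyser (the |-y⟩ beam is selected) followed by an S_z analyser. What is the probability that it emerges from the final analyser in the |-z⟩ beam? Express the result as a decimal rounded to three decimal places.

First analyser (S_x): P(|+x⟩) = |⟨+x|ψ⟩|² = 29/34.
After stage 1 the state is |+x⟩; P(|-y⟩) = |⟨-y|+x⟩|² = 1/2.
After stage 2 the state is |-y⟩; P(|-z⟩) = |⟨-z|-y⟩|² = 1/2.
Joint probability = 29/34 × 1/2 × 1/2 = 0.213.

0.213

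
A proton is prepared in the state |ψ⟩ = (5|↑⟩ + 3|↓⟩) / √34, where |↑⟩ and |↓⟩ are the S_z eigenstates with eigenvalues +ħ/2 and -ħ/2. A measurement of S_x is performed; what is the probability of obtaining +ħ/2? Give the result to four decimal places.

0.9412

|+x⟩ = (|↑⟩ + |↓⟩)/√2, so ⟨+x|ψ⟩ = (8) / (√2·√34).
P = |8|² / 68 = 64/68.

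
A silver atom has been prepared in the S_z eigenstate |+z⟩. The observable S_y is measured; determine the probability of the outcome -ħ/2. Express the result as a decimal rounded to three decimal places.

In the S_z basis, |+z⟩ = |↑⟩ and |-y⟩ = (|↑⟩ - i|↓⟩)/√2.
|⟨-y|+z⟩|² = 1/2.

0.500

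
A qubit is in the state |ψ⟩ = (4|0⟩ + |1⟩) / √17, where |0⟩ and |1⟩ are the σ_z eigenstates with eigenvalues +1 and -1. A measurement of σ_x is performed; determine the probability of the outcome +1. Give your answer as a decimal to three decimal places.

|+x⟩ = (|0⟩ + |1⟩)/√2, so ⟨+x|ψ⟩ = (5) / (√2·√17).
P = |5|² / 34 = 25/34.

0.735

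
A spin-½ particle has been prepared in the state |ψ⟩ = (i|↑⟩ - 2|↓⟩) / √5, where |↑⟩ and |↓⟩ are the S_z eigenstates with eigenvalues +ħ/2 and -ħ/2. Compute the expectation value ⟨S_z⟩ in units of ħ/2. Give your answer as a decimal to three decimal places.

-0.600

⟨σ_z⟩ = |a|² - |b|² divided by |a|²+|b|², with a, b the |↑⟩, |↓⟩ amplitudes.
= (1 - 4)/5 = -3/5.
⟨S_z⟩ = (ħ/2)·⟨σ_z⟩.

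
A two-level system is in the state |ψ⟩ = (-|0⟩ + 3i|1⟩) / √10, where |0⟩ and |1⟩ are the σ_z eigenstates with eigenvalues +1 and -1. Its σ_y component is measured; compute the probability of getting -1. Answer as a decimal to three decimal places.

|-y⟩ = (|0⟩ - i|1⟩)/√2, so ⟨-y|ψ⟩ = (-4) / (√2·√10).
P = |-4|² / 20 = 16/20.

0.800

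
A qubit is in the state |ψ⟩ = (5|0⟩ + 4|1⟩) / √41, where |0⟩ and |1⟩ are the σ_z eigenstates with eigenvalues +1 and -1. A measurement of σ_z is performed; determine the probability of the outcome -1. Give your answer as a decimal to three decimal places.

The -1 outcome corresponds to |1⟩. Its amplitude in |ψ⟩ is 4/√41.
P = |4|² / 41 = 16/41.

0.390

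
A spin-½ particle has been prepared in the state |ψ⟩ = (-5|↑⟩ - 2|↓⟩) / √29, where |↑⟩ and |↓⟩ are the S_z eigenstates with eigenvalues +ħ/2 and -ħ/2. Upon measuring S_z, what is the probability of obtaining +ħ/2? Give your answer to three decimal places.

0.862

The +ħ/2 outcome corresponds to |↑⟩. Its amplitude in |ψ⟩ is -5/√29.
P = |-5|² / 29 = 25/29.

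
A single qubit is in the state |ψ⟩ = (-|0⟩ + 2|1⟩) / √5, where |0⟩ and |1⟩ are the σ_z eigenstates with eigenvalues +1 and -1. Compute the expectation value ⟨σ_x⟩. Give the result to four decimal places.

-0.8000

⟨σ_x⟩ = 2 Re(a* b)/(|a|²+|b|²) with a = -1, b = 2.
a* b = -2, so ⟨σ_x⟩ = -4/5.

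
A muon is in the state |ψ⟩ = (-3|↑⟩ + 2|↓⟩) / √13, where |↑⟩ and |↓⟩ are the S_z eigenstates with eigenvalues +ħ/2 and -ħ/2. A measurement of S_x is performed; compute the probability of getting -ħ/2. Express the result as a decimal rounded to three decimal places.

0.962

|-x⟩ = (|↑⟩ - |↓⟩)/√2, so ⟨-x|ψ⟩ = (-5) / (√2·√13).
P = |-5|² / 26 = 25/26.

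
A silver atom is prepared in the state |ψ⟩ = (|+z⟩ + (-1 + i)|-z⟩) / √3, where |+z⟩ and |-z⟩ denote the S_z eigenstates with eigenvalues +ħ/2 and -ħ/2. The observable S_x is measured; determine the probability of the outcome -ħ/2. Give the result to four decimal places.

|-x⟩ = (|+z⟩ - |-z⟩)/√2, so ⟨-x|ψ⟩ = (2 - i) / (√2·√3).
P = |2 - i|² / 6 = 5/6.

0.8333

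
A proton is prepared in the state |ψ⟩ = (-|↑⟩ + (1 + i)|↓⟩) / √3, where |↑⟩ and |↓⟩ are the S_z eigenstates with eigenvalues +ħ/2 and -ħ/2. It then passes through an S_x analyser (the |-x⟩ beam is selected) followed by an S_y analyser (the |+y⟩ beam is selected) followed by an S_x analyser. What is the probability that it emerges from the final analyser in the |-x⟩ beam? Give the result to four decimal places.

0.2083

First analyser (S_x): P(|-x⟩) = |⟨-x|ψ⟩|² = 5/6.
After stage 1 the state is |-x⟩; P(|+y⟩) = |⟨+y|-x⟩|² = 1/2.
After stage 2 the state is |+y⟩; P(|-x⟩) = |⟨-x|+y⟩|² = 1/2.
Joint probability = 5/6 × 1/2 × 1/2 = 0.2083.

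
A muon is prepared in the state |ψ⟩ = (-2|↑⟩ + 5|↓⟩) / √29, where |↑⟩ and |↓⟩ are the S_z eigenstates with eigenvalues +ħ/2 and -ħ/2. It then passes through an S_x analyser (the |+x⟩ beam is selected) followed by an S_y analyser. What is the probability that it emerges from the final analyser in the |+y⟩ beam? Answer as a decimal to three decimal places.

0.078

First analyser (S_x): P(|+x⟩) = |⟨+x|ψ⟩|² = 9/58.
After stage 1 the state is |+x⟩; P(|+y⟩) = |⟨+y|+x⟩|² = 1/2.
Joint probability = 9/58 × 1/2 = 0.078.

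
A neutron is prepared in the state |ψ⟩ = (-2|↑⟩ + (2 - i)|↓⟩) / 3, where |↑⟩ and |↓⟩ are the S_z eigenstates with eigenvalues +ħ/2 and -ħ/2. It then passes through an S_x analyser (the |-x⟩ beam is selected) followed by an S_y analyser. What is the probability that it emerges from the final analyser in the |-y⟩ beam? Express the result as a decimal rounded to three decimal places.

First analyser (S_x): P(|-x⟩) = |⟨-x|ψ⟩|² = 17/18.
After stage 1 the state is |-x⟩; P(|-y⟩) = |⟨-y|-x⟩|² = 1/2.
Joint probability = 17/18 × 1/2 = 0.472.

0.472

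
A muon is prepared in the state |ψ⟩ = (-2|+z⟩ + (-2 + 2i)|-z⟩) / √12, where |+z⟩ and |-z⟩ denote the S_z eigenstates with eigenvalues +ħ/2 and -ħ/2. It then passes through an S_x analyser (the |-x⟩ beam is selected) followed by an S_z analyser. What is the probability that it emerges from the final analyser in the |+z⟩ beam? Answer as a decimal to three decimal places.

First analyser (S_x): P(|-x⟩) = |⟨-x|ψ⟩|² = 4/24.
After stage 1 the state is |-x⟩; P(|+z⟩) = |⟨+z|-x⟩|² = 1/2.
Joint probability = 4/24 × 1/2 = 0.083.

0.083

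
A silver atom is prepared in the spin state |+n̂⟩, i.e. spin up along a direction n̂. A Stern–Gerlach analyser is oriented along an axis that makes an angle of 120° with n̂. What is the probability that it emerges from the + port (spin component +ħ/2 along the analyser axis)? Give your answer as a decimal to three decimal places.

For spin-½, the probability of finding spin-up along an axis at angle θ to the initial spin direction is cos²(θ/2); spin-down is sin²(θ/2).
θ = 120°, so P = cos²(60°) ≈ 0.250.

0.250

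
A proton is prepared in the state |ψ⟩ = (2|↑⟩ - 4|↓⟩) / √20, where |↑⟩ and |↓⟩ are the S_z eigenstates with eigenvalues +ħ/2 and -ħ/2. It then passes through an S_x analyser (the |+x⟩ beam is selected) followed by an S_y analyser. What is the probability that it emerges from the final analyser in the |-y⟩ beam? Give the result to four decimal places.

First analyser (S_x): P(|+x⟩) = |⟨+x|ψ⟩|² = 4/40.
After stage 1 the state is |+x⟩; P(|-y⟩) = |⟨-y|+x⟩|² = 1/2.
Joint probability = 4/40 × 1/2 = 0.0500.

0.0500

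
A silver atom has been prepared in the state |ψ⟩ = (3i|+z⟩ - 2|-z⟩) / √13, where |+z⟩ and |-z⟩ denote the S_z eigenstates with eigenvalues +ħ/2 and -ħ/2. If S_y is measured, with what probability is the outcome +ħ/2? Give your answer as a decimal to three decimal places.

0.962

|+y⟩ = (|+z⟩ + i|-z⟩)/√2, so ⟨+y|ψ⟩ = (5i) / (√2·√13).
P = |5i|² / 26 = 25/26.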